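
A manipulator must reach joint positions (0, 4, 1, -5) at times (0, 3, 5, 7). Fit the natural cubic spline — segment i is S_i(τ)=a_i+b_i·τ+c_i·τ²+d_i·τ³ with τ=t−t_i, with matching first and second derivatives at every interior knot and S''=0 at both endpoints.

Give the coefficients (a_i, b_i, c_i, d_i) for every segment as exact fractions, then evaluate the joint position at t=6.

Δ: Δ0=4/3, Δ1=-3/2, Δ2=-3
row 1: diag=10, rhs=-17; c'=1/5, d'=-17/10
row 2: denom=8−2·1/5=38/5; d'=(-9−2·-17/10)/(38/5)=-14/19
back: M2=-14/19
back: M1=-17/10−1/5·-14/19=-59/38
M: M0=0, M1=-59/38, M2=-14/19, M3=0
seg 0: a=0, c=M0/2=0, d=(M1−M0)/(6·3)=-59/684, b=Δ0−h0·(2M0+M1)/6=481/228
seg 1: a=4, c=M1/2=-59/76, d=(M2−M1)/(6·2)=31/456, b=Δ1−h1·(2M1+M2)/6=-25/114
seg 2: a=1, c=M2/2=-7/19, d=(M3−M2)/(6·2)=7/114, b=Δ2−h2·(2M2+M3)/6=-143/57
t_q=6 → seg 2, τ=1; S=1+-143/57·τ+-7/19·τ²+7/114·τ³=-69/38

  seg 0: a=0 b=481/228 c=0 d=-59/684
  seg 1: a=4 b=-25/114 c=-59/76 d=31/456
  seg 2: a=1 b=-143/57 c=-7/19 d=7/114
S(6) = -69/38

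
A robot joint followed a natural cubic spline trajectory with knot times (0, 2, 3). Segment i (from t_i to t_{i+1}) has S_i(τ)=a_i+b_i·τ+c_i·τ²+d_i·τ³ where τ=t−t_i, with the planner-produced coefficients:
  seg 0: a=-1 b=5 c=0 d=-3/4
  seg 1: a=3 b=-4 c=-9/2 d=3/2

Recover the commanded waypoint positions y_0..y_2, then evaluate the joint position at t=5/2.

y_0=-1 y_1=3 y_2=-4
S(5/2) = 1/16

y_0 = S_0(0) = a_0 = -1
y_1 = S_1(0) = a_1 = 3
y_2 = S_1(1) = -4
t_q=5/2 is in segment 1 (τ=1/2); S_1(τ)=1/16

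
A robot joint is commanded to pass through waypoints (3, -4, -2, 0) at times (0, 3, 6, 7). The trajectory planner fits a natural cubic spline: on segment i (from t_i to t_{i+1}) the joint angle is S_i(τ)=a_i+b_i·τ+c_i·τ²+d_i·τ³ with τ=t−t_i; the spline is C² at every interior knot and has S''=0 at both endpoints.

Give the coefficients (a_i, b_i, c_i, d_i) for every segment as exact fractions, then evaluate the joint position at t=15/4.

  seg 0: a=3 b=-263/87 c=0 d=20/261
  seg 1: a=-4 b=-83/87 c=20/29 d=-13/261
  seg 2: a=-2 b=160/87 c=7/29 d=-7/87
S(15/4) = -8071/1856

Δ: Δ0=-7/3, Δ1=2/3, Δ2=2
row 1: diag=12, rhs=18; c'=1/4, d'=3/2
row 2: denom=8−3·1/4=29/4; d'=(8−3·3/2)/(29/4)=14/29
back: M2=14/29
back: M1=3/2−1/4·14/29=40/29
M: M0=0, M1=40/29, M2=14/29, M3=0
seg 0: a=3, c=M0/2=0, d=(M1−M0)/(6·3)=20/261, b=Δ0−h0·(2M0+M1)/6=-263/87
seg 1: a=-4, c=M1/2=20/29, d=(M2−M1)/(6·3)=-13/261, b=Δ1−h1·(2M1+M2)/6=-83/87
seg 2: a=-2, c=M2/2=7/29, d=(M3−M2)/(6·1)=-7/87, b=Δ2−h2·(2M2+M3)/6=160/87
t_q=15/4 → seg 1, τ=3/4; S=-4+-83/87·τ+20/29·τ²+-13/261·τ³=-8071/1856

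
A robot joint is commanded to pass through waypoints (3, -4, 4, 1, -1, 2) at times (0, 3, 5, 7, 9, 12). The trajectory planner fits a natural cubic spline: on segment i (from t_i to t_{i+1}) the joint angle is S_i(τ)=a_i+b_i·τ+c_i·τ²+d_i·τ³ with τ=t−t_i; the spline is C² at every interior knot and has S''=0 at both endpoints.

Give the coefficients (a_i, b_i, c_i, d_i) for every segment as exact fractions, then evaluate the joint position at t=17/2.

  seg 0: a=3 b=-101/21 c=0 d=52/189
  seg 1: a=-4 b=55/21 c=52/21 d=-25/28
  seg 2: a=4 b=38/21 c=-121/42 d=103/168
  seg 3: a=1 b=-33/14 c=67/84 d=-5/84
  seg 4: a=-1 b=5/42 c=37/84 d=-37/756
S(17/2) = -211/224

Δ: Δ0=-7/3, Δ1=4, Δ2=-3/2, Δ3=-1, Δ4=1
row 1: diag=10, rhs=38; c'=1/5, d'=19/5
row 2: denom=8−2·1/5=38/5; d'=(-33−2·19/5)/(38/5)=-203/38
row 3: denom=8−2·5/19=142/19; d'=(3−2·-203/38)/(142/19)=130/71
row 4: denom=10−2·19/71=672/71; d'=(12−2·130/71)/(672/71)=37/42
back: M4=37/42
back: M3=130/71−19/71·37/42=67/42
back: M2=-203/38−5/19·67/42=-121/21
back: M1=19/5−1/5·-121/21=104/21
M: M0=0, M1=104/21, M2=-121/21, M3=67/42, M4=37/42, M5=0
seg 0: a=3, c=M0/2=0, d=(M1−M0)/(6·3)=52/189, b=Δ0−h0·(2M0+M1)/6=-101/21
seg 1: a=-4, c=M1/2=52/21, d=(M2−M1)/(6·2)=-25/28, b=Δ1−h1·(2M1+M2)/6=55/21
seg 2: a=4, c=M2/2=-121/42, d=(M3−M2)/(6·2)=103/168, b=Δ2−h2·(2M2+M3)/6=38/21
seg 3: a=1, c=M3/2=67/84, d=(M4−M3)/(6·2)=-5/84, b=Δ3−h3·(2M3+M4)/6=-33/14
seg 4: a=-1, c=M4/2=37/84, d=(M5−M4)/(6·3)=-37/756, b=Δ4−h4·(2M4+M5)/6=5/42
t_q=17/2 → seg 3, τ=3/2; S=1+-33/14·τ+67/84·τ²+-5/84·τ³=-211/224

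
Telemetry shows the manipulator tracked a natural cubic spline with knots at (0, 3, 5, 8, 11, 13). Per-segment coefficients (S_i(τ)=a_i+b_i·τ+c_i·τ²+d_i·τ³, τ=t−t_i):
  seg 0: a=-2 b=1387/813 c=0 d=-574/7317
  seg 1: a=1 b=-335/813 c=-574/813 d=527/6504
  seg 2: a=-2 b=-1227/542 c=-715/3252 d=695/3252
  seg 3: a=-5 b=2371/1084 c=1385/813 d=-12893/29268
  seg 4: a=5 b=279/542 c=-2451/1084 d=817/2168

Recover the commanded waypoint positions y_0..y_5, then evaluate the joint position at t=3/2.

y_0 = S_0(0) = a_0 = -2
y_1 = S_1(0) = a_1 = 1
y_2 = S_2(0) = a_2 = -2
y_3 = S_3(0) = a_3 = -5
y_4 = S_4(0) = a_4 = 5
y_5 = S_4(2) = 0
t_q=3/2 is in segment 0 (τ=3/2); S_0(τ)=319/1084

y_0=-2 y_1=1 y_2=-2 y_3=-5 y_4=5 y_5=0
S(3/2) = 319/1084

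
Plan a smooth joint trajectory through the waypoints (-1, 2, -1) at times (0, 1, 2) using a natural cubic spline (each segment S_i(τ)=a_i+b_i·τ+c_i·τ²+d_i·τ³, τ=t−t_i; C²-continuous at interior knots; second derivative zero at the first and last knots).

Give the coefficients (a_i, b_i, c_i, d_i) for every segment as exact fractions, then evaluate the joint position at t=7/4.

Δ: Δ0=3, Δ1=-3
row 1: diag=4, rhs=-36; c'=1/4, d'=-9
back: M1=-9
M: M0=0, M1=-9, M2=0
seg 0: a=-1, c=M0/2=0, d=(M1−M0)/(6·1)=-3/2, b=Δ0−h0·(2M0+M1)/6=9/2
seg 1: a=2, c=M1/2=-9/2, d=(M2−M1)/(6·1)=3/2, b=Δ1−h1·(2M1+M2)/6=0
t_q=7/4 → seg 1, τ=3/4; S=2+0·τ+-9/2·τ²+3/2·τ³=13/128

  seg 0: a=-1 b=9/2 c=0 d=-3/2
  seg 1: a=2 b=0 c=-9/2 d=3/2
S(7/4) = 13/128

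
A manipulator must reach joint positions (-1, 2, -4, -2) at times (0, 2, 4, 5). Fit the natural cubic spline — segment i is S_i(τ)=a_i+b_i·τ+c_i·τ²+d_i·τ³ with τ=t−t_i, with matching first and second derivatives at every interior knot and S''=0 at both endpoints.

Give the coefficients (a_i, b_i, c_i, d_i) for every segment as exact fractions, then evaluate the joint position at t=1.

Δ: Δ0=3/2, Δ1=-3, Δ2=2
row 1: diag=8, rhs=-27; c'=1/4, d'=-27/8
row 2: denom=6−2·1/4=11/2; d'=(30−2·-27/8)/(11/2)=147/22
back: M2=147/22
back: M1=-27/8−1/4·147/22=-111/22
M: M0=0, M1=-111/22, M2=147/22, M3=0
seg 0: a=-1, c=M0/2=0, d=(M1−M0)/(6·2)=-37/88, b=Δ0−h0·(2M0+M1)/6=35/11
seg 1: a=2, c=M1/2=-111/44, d=(M2−M1)/(6·2)=43/44, b=Δ1−h1·(2M1+M2)/6=-41/22
seg 2: a=-4, c=M2/2=147/44, d=(M3−M2)/(6·1)=-49/44, b=Δ2−h2·(2M2+M3)/6=-5/22
t_q=1 → seg 0, τ=1; S=-1+35/11·τ+0·τ²+-37/88·τ³=155/88

  seg 0: a=-1 b=35/11 c=0 d=-37/88
  seg 1: a=2 b=-41/22 c=-111/44 d=43/44
  seg 2: a=-4 b=-5/22 c=147/44 d=-49/44
S(1) = 155/88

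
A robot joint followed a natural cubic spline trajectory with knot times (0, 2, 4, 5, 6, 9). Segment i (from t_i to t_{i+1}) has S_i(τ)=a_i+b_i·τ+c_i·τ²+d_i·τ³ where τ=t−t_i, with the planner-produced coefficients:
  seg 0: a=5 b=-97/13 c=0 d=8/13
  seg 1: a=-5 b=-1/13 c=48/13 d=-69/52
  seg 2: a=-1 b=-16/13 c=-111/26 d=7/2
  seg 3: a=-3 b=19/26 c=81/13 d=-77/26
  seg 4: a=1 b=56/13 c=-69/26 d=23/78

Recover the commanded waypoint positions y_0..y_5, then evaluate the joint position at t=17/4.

y_0 = S_0(0) = a_0 = 5
y_1 = S_1(0) = a_1 = -5
y_2 = S_2(0) = a_2 = -1
y_3 = S_3(0) = a_3 = -3
y_4 = S_4(0) = a_4 = 1
y_5 = S_4(3) = -2
t_q=17/4 is in segment 2 (τ=1/4); S_2(τ)=-2529/1664

y_0=5 y_1=-5 y_2=-1 y_3=-3 y_4=1 y_5=-2
S(17/4) = -2529/1664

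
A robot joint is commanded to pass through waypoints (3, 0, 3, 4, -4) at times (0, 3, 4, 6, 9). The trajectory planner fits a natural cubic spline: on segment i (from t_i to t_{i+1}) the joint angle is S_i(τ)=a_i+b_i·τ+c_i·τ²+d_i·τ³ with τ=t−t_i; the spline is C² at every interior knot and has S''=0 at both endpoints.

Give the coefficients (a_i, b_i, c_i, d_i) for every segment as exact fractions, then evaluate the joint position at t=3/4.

  seg 0: a=3 b=-583/219 c=0 d=364/1971
  seg 1: a=0 b=509/219 c=364/219 d=-72/73
  seg 2: a=3 b=589/219 c=-284/219 d=59/584
  seg 3: a=4 b=-563/438 c=-605/876 d=605/7884
S(3/4) = 1263/1168

Δ: Δ0=-1, Δ1=3, Δ2=1/2, Δ3=-8/3
row 1: diag=8, rhs=24; c'=1/8, d'=3
row 2: denom=6−1·1/8=47/8; d'=(-15−1·3)/(47/8)=-144/47
row 3: denom=10−2·16/47=438/47; d'=(-19−2·-144/47)/(438/47)=-605/438
back: M3=-605/438
back: M2=-144/47−16/47·-605/438=-568/219
back: M1=3−1/8·-568/219=728/219
M: M0=0, M1=728/219, M2=-568/219, M3=-605/438, M4=0
seg 0: a=3, c=M0/2=0, d=(M1−M0)/(6·3)=364/1971, b=Δ0−h0·(2M0+M1)/6=-583/219
seg 1: a=0, c=M1/2=364/219, d=(M2−M1)/(6·1)=-72/73, b=Δ1−h1·(2M1+M2)/6=509/219
seg 2: a=3, c=M2/2=-284/219, d=(M3−M2)/(6·2)=59/584, b=Δ2−h2·(2M2+M3)/6=589/219
seg 3: a=4, c=M3/2=-605/876, d=(M4−M3)/(6·3)=605/7884, b=Δ3−h3·(2M3+M4)/6=-563/438
t_q=3/4 → seg 0, τ=3/4; S=3+-583/219·τ+0·τ²+364/1971·τ³=1263/1168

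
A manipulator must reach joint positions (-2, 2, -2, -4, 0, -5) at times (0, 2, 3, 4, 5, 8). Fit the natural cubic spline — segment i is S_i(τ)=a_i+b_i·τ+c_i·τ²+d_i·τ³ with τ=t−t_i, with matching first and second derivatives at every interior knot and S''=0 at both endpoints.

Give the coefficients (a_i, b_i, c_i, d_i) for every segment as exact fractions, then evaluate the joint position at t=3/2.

Δ: Δ0=2, Δ1=-4, Δ2=-2, Δ3=4, Δ4=-5/3
row 1: diag=6, rhs=-36; c'=1/6, d'=-6
row 2: denom=4−1·1/6=23/6; d'=(12−1·-6)/(23/6)=108/23
row 3: denom=4−1·6/23=86/23; d'=(36−1·108/23)/(86/23)=360/43
row 4: denom=8−1·23/86=665/86; d'=(-34−1·360/43)/(665/86)=-3644/665
back: M4=-3644/665
back: M3=360/43−23/86·-3644/665=6542/665
back: M2=108/23−6/23·6542/665=1416/665
back: M1=-6−1/6·1416/665=-4226/665
M: M0=0, M1=-4226/665, M2=1416/665, M3=6542/665, M4=-3644/665, M5=0
seg 0: a=-2, c=M0/2=0, d=(M1−M0)/(6·2)=-2113/3990, b=Δ0−h0·(2M0+M1)/6=8216/1995
seg 1: a=2, c=M1/2=-2113/665, d=(M2−M1)/(6·1)=403/285, b=Δ1−h1·(2M1+M2)/6=-4462/1995
seg 2: a=-2, c=M2/2=708/665, d=(M3−M2)/(6·1)=2563/1995, b=Δ2−h2·(2M2+M3)/6=-8677/1995
seg 3: a=-4, c=M3/2=3271/665, d=(M4−M3)/(6·1)=-5093/1995, b=Δ3−h3·(2M3+M4)/6=652/399
seg 4: a=0, c=M4/2=-1822/665, d=(M5−M4)/(6·3)=1822/5985, b=Δ4−h4·(2M4+M5)/6=7607/1995
t_q=3/2 → seg 0, τ=3/2; S=-2+8216/1995·τ+0·τ²+-2113/3990·τ³=3633/1520

  seg 0: a=-2 b=8216/1995 c=0 d=-2113/3990
  seg 1: a=2 b=-4462/1995 c=-2113/665 d=403/285
  seg 2: a=-2 b=-8677/1995 c=708/665 d=2563/1995
  seg 3: a=-4 b=652/399 c=3271/665 d=-5093/1995
  seg 4: a=0 b=7607/1995 c=-1822/665 d=1822/5985
S(3/2) = 3633/1520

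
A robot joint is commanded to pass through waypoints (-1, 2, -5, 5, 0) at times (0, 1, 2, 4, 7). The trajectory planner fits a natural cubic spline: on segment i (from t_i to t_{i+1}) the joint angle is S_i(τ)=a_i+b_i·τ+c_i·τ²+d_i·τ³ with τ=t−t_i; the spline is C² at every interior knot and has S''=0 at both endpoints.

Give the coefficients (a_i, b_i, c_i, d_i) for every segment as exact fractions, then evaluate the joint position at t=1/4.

Δ: Δ0=3, Δ1=-7, Δ2=5, Δ3=-5/3
row 1: diag=4, rhs=-60; c'=1/4, d'=-15
row 2: denom=6−1·1/4=23/4; d'=(72−1·-15)/(23/4)=348/23
row 3: denom=10−2·8/23=214/23; d'=(-40−2·348/23)/(214/23)=-808/107
back: M3=-808/107
back: M2=348/23−8/23·-808/107=1900/107
back: M1=-15−1/4·1900/107=-2080/107
M: M0=0, M1=-2080/107, M2=1900/107, M3=-808/107, M4=0
seg 0: a=-1, c=M0/2=0, d=(M1−M0)/(6·1)=-1040/321, b=Δ0−h0·(2M0+M1)/6=2003/321
seg 1: a=2, c=M1/2=-1040/107, d=(M2−M1)/(6·1)=1990/321, b=Δ1−h1·(2M1+M2)/6=-1117/321
seg 2: a=-5, c=M2/2=950/107, d=(M3−M2)/(6·2)=-677/321, b=Δ2−h2·(2M2+M3)/6=-1387/321
seg 3: a=5, c=M3/2=-404/107, d=(M4−M3)/(6·3)=404/963, b=Δ3−h3·(2M3+M4)/6=1889/321
t_q=1/4 → seg 0, τ=1/4; S=-1+2003/321·τ+0·τ²+-1040/321·τ³=109/214

  seg 0: a=-1 b=2003/321 c=0 d=-1040/321
  seg 1: a=2 b=-1117/321 c=-1040/107 d=1990/321
  seg 2: a=-5 b=-1387/321 c=950/107 d=-677/321
  seg 3: a=5 b=1889/321 c=-404/107 d=404/963
S(1/4) = 109/214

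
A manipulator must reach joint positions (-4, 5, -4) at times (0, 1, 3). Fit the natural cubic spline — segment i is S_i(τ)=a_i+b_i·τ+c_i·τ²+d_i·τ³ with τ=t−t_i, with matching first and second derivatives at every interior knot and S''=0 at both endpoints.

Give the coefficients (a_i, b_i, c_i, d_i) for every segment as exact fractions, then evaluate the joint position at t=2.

Δ: Δ0=9, Δ1=-9/2
row 1: diag=6, rhs=-81; c'=1/3, d'=-27/2
back: M1=-27/2
M: M0=0, M1=-27/2, M2=0
seg 0: a=-4, c=M0/2=0, d=(M1−M0)/(6·1)=-9/4, b=Δ0−h0·(2M0+M1)/6=45/4
seg 1: a=5, c=M1/2=-27/4, d=(M2−M1)/(6·2)=9/8, b=Δ1−h1·(2M1+M2)/6=9/2
t_q=2 → seg 1, τ=1; S=5+9/2·τ+-27/4·τ²+9/8·τ³=31/8

  seg 0: a=-4 b=45/4 c=0 d=-9/4
  seg 1: a=5 b=9/2 c=-27/4 d=9/8
S(2) = 31/8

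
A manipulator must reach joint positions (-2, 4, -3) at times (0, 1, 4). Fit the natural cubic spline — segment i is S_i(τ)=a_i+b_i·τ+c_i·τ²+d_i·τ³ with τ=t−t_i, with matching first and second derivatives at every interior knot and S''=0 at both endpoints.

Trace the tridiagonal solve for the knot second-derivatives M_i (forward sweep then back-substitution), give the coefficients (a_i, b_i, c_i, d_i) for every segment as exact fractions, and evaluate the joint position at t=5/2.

Δ: Δ0=6, Δ1=-7/3
row 1: diag=8, rhs=-50; c'=3/8, d'=-25/4
back: M1=-25/4
M: M0=0, M1=-25/4, M2=0
seg 0: a=-2, c=M0/2=0, d=(M1−M0)/(6·1)=-25/24, b=Δ0−h0·(2M0+M1)/6=169/24
seg 1: a=4, c=M1/2=-25/8, d=(M2−M1)/(6·3)=25/72, b=Δ1−h1·(2M1+M2)/6=47/12
t_q=5/2 → seg 1, τ=3/2; S=4+47/12·τ+-25/8·τ²+25/72·τ³=257/64

  seg 0: a=-2 b=169/24 c=0 d=-25/24
  seg 1: a=4 b=47/12 c=-25/8 d=25/72
S(5/2) = 257/64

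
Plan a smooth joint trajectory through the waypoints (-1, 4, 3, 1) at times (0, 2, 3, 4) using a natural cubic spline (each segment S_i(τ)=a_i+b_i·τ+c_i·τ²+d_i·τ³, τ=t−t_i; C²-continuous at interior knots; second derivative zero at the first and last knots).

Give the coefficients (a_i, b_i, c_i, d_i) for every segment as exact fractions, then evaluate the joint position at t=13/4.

Δ: Δ0=5/2, Δ1=-1, Δ2=-2
row 1: diag=6, rhs=-21; c'=1/6, d'=-7/2
row 2: denom=4−1·1/6=23/6; d'=(-6−1·-7/2)/(23/6)=-15/23
back: M2=-15/23
back: M1=-7/2−1/6·-15/23=-78/23
M: M0=0, M1=-78/23, M2=-15/23, M3=0
seg 0: a=-1, c=M0/2=0, d=(M1−M0)/(6·2)=-13/46, b=Δ0−h0·(2M0+M1)/6=167/46
seg 1: a=4, c=M1/2=-39/23, d=(M2−M1)/(6·1)=21/46, b=Δ1−h1·(2M1+M2)/6=11/46
seg 2: a=3, c=M2/2=-15/46, d=(M3−M2)/(6·1)=5/46, b=Δ2−h2·(2M2+M3)/6=-41/23
t_q=13/4 → seg 2, τ=1/4; S=3+-41/23·τ+-15/46·τ²+5/46·τ³=7465/2944

  seg 0: a=-1 b=167/46 c=0 d=-13/46
  seg 1: a=4 b=11/46 c=-39/23 d=21/46
  seg 2: a=3 b=-41/23 c=-15/46 d=5/46
S(13/4) = 7465/2944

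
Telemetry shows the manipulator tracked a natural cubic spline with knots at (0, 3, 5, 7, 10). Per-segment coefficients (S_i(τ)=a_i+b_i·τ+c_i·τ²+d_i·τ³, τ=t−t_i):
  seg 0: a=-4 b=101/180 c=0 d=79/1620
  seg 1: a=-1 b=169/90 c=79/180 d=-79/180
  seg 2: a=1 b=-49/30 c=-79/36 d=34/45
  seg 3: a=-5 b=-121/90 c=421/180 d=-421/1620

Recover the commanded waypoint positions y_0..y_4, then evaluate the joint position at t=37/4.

y_0 = S_0(0) = a_0 = -4
y_1 = S_1(0) = a_1 = -1
y_2 = S_2(0) = a_2 = 1
y_3 = S_3(0) = a_3 = -5
y_4 = S_3(3) = 5
t_q=37/4 is in segment 3 (τ=9/4); S_3(τ)=219/256

y_0=-4 y_1=-1 y_2=1 y_3=-5 y_4=5
S(37/4) = 219/256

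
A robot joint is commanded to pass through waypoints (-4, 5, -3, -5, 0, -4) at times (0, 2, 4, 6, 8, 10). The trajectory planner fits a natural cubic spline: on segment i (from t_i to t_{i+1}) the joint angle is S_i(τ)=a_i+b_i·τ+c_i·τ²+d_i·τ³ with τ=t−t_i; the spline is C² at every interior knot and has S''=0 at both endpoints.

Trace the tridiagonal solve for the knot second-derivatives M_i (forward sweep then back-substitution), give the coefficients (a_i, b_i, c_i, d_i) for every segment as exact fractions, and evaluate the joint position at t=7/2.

  seg 0: a=-4 b=1443/209 c=0 d=-1005/1672
  seg 1: a=5 b=-129/418 c=-3015/836 d=184/209
  seg 2: a=-3 b=-1743/418 c=1401/836 d=-1/22
  seg 3: a=-5 b=831/418 c=1173/836 d=-959/1672
  seg 4: a=0 b=150/209 c=-426/209 d=71/209
S(7/2) = -2027/3344

Δ: Δ0=9/2, Δ1=-4, Δ2=-1, Δ3=5/2, Δ4=-2
row 1: diag=8, rhs=-51; c'=1/4, d'=-51/8
row 2: denom=8−2·1/4=15/2; d'=(18−2·-51/8)/(15/2)=41/10
row 3: denom=8−2·4/15=112/15; d'=(21−2·41/10)/(112/15)=12/7
row 4: denom=8−2·15/56=209/28; d'=(-27−2·12/7)/(209/28)=-852/209
back: M4=-852/209
back: M3=12/7−15/56·-852/209=1173/418
back: M2=41/10−4/15·1173/418=1401/418
back: M1=-51/8−1/4·1401/418=-3015/418
M: M0=0, M1=-3015/418, M2=1401/418, M3=1173/418, M4=-852/209, M5=0
seg 0: a=-4, c=M0/2=0, d=(M1−M0)/(6·2)=-1005/1672, b=Δ0−h0·(2M0+M1)/6=1443/209
seg 1: a=5, c=M1/2=-3015/836, d=(M2−M1)/(6·2)=184/209, b=Δ1−h1·(2M1+M2)/6=-129/418
seg 2: a=-3, c=M2/2=1401/836, d=(M3−M2)/(6·2)=-1/22, b=Δ2−h2·(2M2+M3)/6=-1743/418
seg 3: a=-5, c=M3/2=1173/836, d=(M4−M3)/(6·2)=-959/1672, b=Δ3−h3·(2M3+M4)/6=831/418
seg 4: a=0, c=M4/2=-426/209, d=(M5−M4)/(6·2)=71/209, b=Δ4−h4·(2M4+M5)/6=150/209
t_q=7/2 → seg 1, τ=3/2; S=5+-129/418·τ+-3015/836·τ²+184/209·τ³=-2027/3344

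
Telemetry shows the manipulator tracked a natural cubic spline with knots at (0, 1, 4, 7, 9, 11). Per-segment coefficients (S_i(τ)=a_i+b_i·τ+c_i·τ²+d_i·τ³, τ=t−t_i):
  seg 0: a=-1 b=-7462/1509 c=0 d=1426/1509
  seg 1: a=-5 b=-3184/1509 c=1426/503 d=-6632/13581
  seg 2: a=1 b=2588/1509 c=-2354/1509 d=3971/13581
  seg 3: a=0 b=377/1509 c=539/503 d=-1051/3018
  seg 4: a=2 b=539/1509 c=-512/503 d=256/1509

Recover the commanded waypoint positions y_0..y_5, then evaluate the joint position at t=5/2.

y_0 = S_0(0) = a_0 = -1
y_1 = S_1(0) = a_1 = -5
y_2 = S_2(0) = a_2 = 1
y_3 = S_3(0) = a_3 = 0
y_4 = S_4(0) = a_4 = 2
y_5 = S_4(2) = 0
t_q=5/2 is in segment 1 (τ=3/2); S_1(τ)=-3455/1006

y_0=-1 y_1=-5 y_2=1 y_3=0 y_4=2 y_5=0
S(5/2) = -3455/1006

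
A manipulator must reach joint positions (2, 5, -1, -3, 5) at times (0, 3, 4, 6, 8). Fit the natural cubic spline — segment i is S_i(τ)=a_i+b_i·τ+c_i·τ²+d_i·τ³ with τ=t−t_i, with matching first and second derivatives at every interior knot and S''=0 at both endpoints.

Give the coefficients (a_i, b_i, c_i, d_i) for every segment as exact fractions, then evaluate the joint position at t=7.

  seg 0: a=2 b=679/172 c=0 d=-169/516
  seg 1: a=5 b=-421/86 c=-507/172 d=317/172
  seg 2: a=-1 b=-905/172 c=111/43 d=-155/688
  seg 3: a=-3 b=203/86 c=423/344 d=-141/688
S(7) = 265/688

Δ: Δ0=1, Δ1=-6, Δ2=-1, Δ3=4
row 1: diag=8, rhs=-42; c'=1/8, d'=-21/4
row 2: denom=6−1·1/8=47/8; d'=(30−1·-21/4)/(47/8)=6
row 3: denom=8−2·16/47=344/47; d'=(30−2·6)/(344/47)=423/172
back: M3=423/172
back: M2=6−16/47·423/172=222/43
back: M1=-21/4−1/8·222/43=-507/86
M: M0=0, M1=-507/86, M2=222/43, M3=423/172, M4=0
seg 0: a=2, c=M0/2=0, d=(M1−M0)/(6·3)=-169/516, b=Δ0−h0·(2M0+M1)/6=679/172
seg 1: a=5, c=M1/2=-507/172, d=(M2−M1)/(6·1)=317/172, b=Δ1−h1·(2M1+M2)/6=-421/86
seg 2: a=-1, c=M2/2=111/43, d=(M3−M2)/(6·2)=-155/688, b=Δ2−h2·(2M2+M3)/6=-905/172
seg 3: a=-3, c=M3/2=423/344, d=(M4−M3)/(6·2)=-141/688, b=Δ3−h3·(2M3+M4)/6=203/86
t_q=7 → seg 3, τ=1; S=-3+203/86·τ+423/344·τ²+-141/688·τ³=265/688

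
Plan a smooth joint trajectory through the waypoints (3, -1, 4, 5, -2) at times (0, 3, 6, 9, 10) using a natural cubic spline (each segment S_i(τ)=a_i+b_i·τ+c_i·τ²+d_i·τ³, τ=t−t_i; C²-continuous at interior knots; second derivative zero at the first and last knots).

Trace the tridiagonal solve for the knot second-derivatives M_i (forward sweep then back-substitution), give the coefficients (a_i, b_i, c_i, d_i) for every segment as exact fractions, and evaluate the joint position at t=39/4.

Δ: Δ0=-4/3, Δ1=5/3, Δ2=1/3, Δ3=-7
row 1: diag=12, rhs=18; c'=1/4, d'=3/2
row 2: denom=12−3·1/4=45/4; d'=(-8−3·3/2)/(45/4)=-10/9
row 3: denom=8−3·4/15=36/5; d'=(-44−3·-10/9)/(36/5)=-305/54
back: M3=-305/54
back: M2=-10/9−4/15·-305/54=32/81
back: M1=3/2−1/4·32/81=227/162
M: M0=0, M1=227/162, M2=32/81, M3=-305/54, M4=0
seg 0: a=3, c=M0/2=0, d=(M1−M0)/(6·3)=227/2916, b=Δ0−h0·(2M0+M1)/6=-659/324
seg 1: a=-1, c=M1/2=227/324, d=(M2−M1)/(6·3)=-163/2916, b=Δ1−h1·(2M1+M2)/6=11/162
seg 2: a=4, c=M2/2=16/81, d=(M3−M2)/(6·3)=-979/2916, b=Δ2−h2·(2M2+M3)/6=895/324
seg 3: a=5, c=M3/2=-305/108, d=(M4−M3)/(6·1)=305/324, b=Δ3−h3·(2M3+M4)/6=-829/162
t_q=39/4 → seg 3, τ=3/4; S=5+-829/162·τ+-305/108·τ²+305/324·τ³=-203/6912

  seg 0: a=3 b=-659/324 c=0 d=227/2916
  seg 1: a=-1 b=11/162 c=227/324 d=-163/2916
  seg 2: a=4 b=895/324 c=16/81 d=-979/2916
  seg 3: a=5 b=-829/162 c=-305/108 d=305/324
S(39/4) = -203/6912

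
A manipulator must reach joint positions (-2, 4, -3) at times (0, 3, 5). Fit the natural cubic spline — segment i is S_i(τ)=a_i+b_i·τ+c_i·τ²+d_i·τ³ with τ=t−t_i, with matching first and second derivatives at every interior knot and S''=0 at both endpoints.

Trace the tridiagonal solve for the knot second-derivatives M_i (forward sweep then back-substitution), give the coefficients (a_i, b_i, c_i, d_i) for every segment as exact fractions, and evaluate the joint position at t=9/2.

  seg 0: a=-2 b=73/20 c=0 d=-11/60
  seg 1: a=4 b=-13/10 c=-33/20 d=11/40
S(9/2) = -47/64

Δ: Δ0=2, Δ1=-7/2
row 1: diag=10, rhs=-33; c'=1/5, d'=-33/10
back: M1=-33/10
M: M0=0, M1=-33/10, M2=0
seg 0: a=-2, c=M0/2=0, d=(M1−M0)/(6·3)=-11/60, b=Δ0−h0·(2M0+M1)/6=73/20
seg 1: a=4, c=M1/2=-33/20, d=(M2−M1)/(6·2)=11/40, b=Δ1−h1·(2M1+M2)/6=-13/10
t_q=9/2 → seg 1, τ=3/2; S=4+-13/10·τ+-33/20·τ²+11/40·τ³=-47/64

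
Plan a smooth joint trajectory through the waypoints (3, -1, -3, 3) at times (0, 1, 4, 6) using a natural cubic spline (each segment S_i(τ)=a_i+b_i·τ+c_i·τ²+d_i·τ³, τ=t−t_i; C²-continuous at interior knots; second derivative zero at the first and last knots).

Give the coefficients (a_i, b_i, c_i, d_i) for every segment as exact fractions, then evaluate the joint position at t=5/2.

  seg 0: a=3 b=-919/213 c=0 d=67/213
  seg 1: a=-1 b=-718/213 c=67/71 d=-1/71
  seg 2: a=-3 b=407/213 c=58/71 d=-29/213
S(5/2) = -2261/568

Δ: Δ0=-4, Δ1=-2/3, Δ2=3
row 1: diag=8, rhs=20; c'=3/8, d'=5/2
row 2: denom=10−3·3/8=71/8; d'=(22−3·5/2)/(71/8)=116/71
back: M2=116/71
back: M1=5/2−3/8·116/71=134/71
M: M0=0, M1=134/71, M2=116/71, M3=0
seg 0: a=3, c=M0/2=0, d=(M1−M0)/(6·1)=67/213, b=Δ0−h0·(2M0+M1)/6=-919/213
seg 1: a=-1, c=M1/2=67/71, d=(M2−M1)/(6·3)=-1/71, b=Δ1−h1·(2M1+M2)/6=-718/213
seg 2: a=-3, c=M2/2=58/71, d=(M3−M2)/(6·2)=-29/213, b=Δ2−h2·(2M2+M3)/6=407/213
t_q=5/2 → seg 1, τ=3/2; S=-1+-718/213·τ+67/71·τ²+-1/71·τ³=-2261/568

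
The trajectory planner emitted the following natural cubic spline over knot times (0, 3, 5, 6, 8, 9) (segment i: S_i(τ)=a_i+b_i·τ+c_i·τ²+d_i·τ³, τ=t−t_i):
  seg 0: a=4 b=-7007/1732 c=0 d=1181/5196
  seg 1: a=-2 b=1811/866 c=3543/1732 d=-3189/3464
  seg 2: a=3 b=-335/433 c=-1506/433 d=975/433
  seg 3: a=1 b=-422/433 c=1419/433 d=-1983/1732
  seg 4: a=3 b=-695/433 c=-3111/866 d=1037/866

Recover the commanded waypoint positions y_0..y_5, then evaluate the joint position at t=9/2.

y_0 = S_0(0) = a_0 = 4
y_1 = S_1(0) = a_1 = -2
y_2 = S_2(0) = a_2 = 3
y_3 = S_3(0) = a_3 = 1
y_4 = S_4(0) = a_4 = 3
y_5 = S_4(1) = -1
t_q=9/2 is in segment 1 (τ=3/2); S_1(τ)=72949/27712

y_0=4 y_1=-2 y_2=3 y_3=1 y_4=3 y_5=-1
S(9/2) = 72949/27712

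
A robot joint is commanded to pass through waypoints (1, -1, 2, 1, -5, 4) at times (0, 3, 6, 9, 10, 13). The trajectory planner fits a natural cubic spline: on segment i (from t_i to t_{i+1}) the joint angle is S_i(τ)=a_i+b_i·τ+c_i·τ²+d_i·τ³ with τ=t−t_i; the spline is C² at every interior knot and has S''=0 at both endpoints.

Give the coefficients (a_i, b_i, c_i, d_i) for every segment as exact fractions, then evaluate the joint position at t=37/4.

Δ: Δ0=-2/3, Δ1=1, Δ2=-1/3, Δ3=-6, Δ4=3
row 1: diag=12, rhs=10; c'=1/4, d'=5/6
row 2: denom=12−3·1/4=45/4; d'=(-8−3·5/6)/(45/4)=-14/15
row 3: denom=8−3·4/15=36/5; d'=(-34−3·-14/15)/(36/5)=-13/3
row 4: denom=8−1·5/36=283/36; d'=(54−1·-13/3)/(283/36)=2100/283
back: M4=2100/283
back: M3=-13/3−5/36·2100/283=-1518/283
back: M2=-14/15−4/15·-1518/283=422/849
back: M1=5/6−1/4·422/849=602/849
M: M0=0, M1=602/849, M2=422/849, M3=-1518/283, M4=2100/283, M5=0
seg 0: a=1, c=M0/2=0, d=(M1−M0)/(6·3)=301/7641, b=Δ0−h0·(2M0+M1)/6=-289/283
seg 1: a=-1, c=M1/2=301/849, d=(M2−M1)/(6·3)=-10/849, b=Δ1−h1·(2M1+M2)/6=12/283
seg 2: a=2, c=M2/2=211/849, d=(M3−M2)/(6·3)=-2488/7641, b=Δ2−h2·(2M2+M3)/6=524/283
seg 3: a=1, c=M3/2=-759/283, d=(M4−M3)/(6·1)=603/283, b=Δ3−h3·(2M3+M4)/6=-1542/283
seg 4: a=-5, c=M4/2=1050/283, d=(M5−M4)/(6·3)=-350/849, b=Δ4−h4·(2M4+M5)/6=-1251/283
t_q=37/4 → seg 3, τ=1/4; S=1+-1542/283·τ+-759/283·τ²+603/283·τ³=-8993/18112

  seg 0: a=1 b=-289/283 c=0 d=301/7641
  seg 1: a=-1 b=12/283 c=301/849 d=-10/849
  seg 2: a=2 b=524/283 c=211/849 d=-2488/7641
  seg 3: a=1 b=-1542/283 c=-759/283 d=603/283
  seg 4: a=-5 b=-1251/283 c=1050/283 d=-350/849
S(37/4) = -8993/18112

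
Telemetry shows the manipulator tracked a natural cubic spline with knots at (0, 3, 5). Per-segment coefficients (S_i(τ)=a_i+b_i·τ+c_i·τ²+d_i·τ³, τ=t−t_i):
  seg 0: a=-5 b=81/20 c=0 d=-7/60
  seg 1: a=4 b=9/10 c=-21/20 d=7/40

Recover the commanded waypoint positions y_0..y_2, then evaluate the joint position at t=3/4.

y_0=-5 y_1=4 y_2=3
S(3/4) = -515/256

y_0 = S_0(0) = a_0 = -5
y_1 = S_1(0) = a_1 = 4
y_2 = S_1(2) = 3
t_q=3/4 is in segment 0 (τ=3/4); S_0(τ)=-515/256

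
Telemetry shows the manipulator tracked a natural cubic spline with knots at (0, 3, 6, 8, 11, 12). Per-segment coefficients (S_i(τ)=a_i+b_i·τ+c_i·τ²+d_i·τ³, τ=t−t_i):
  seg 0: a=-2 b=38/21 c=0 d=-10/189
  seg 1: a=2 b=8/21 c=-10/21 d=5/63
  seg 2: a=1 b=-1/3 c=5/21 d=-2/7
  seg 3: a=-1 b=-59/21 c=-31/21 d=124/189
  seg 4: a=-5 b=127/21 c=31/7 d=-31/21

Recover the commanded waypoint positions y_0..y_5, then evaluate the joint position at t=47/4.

y_0=-2 y_1=2 y_2=1 y_3=-1 y_4=-5 y_5=4
S(47/4) = 629/448

y_0 = S_0(0) = a_0 = -2
y_1 = S_1(0) = a_1 = 2
y_2 = S_2(0) = a_2 = 1
y_3 = S_3(0) = a_3 = -1
y_4 = S_4(0) = a_4 = -5
y_5 = S_4(1) = 4
t_q=47/4 is in segment 4 (τ=3/4); S_4(τ)=629/448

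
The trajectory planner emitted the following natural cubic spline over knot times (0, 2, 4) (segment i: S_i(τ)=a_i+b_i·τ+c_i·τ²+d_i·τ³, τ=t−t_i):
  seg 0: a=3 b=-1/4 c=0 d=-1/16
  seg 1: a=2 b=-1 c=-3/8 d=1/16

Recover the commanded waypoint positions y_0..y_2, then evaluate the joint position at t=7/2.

y_0=3 y_1=2 y_2=-1
S(7/2) = -17/128

y_0 = S_0(0) = a_0 = 3
y_1 = S_1(0) = a_1 = 2
y_2 = S_1(2) = -1
t_q=7/2 is in segment 1 (τ=3/2); S_1(τ)=-17/128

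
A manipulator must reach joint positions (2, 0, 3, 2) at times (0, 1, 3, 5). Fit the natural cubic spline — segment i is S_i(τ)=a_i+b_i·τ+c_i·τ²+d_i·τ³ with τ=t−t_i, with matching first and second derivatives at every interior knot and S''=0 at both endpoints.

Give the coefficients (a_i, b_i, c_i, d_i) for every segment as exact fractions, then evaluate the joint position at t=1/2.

  seg 0: a=2 b=-30/11 c=0 d=8/11
  seg 1: a=0 b=-6/11 c=24/11 d=-51/88
  seg 2: a=3 b=27/22 c=-57/44 d=19/88
S(1/2) = 8/11

Δ: Δ0=-2, Δ1=3/2, Δ2=-1/2
row 1: diag=6, rhs=21; c'=1/3, d'=7/2
row 2: denom=8−2·1/3=22/3; d'=(-12−2·7/2)/(22/3)=-57/22
back: M2=-57/22
back: M1=7/2−1/3·-57/22=48/11
M: M0=0, M1=48/11, M2=-57/22, M3=0
seg 0: a=2, c=M0/2=0, d=(M1−M0)/(6·1)=8/11, b=Δ0−h0·(2M0+M1)/6=-30/11
seg 1: a=0, c=M1/2=24/11, d=(M2−M1)/(6·2)=-51/88, b=Δ1−h1·(2M1+M2)/6=-6/11
seg 2: a=3, c=M2/2=-57/44, d=(M3−M2)/(6·2)=19/88, b=Δ2−h2·(2M2+M3)/6=27/22
t_q=1/2 → seg 0, τ=1/2; S=2+-30/11·τ+0·τ²+8/11·τ³=8/11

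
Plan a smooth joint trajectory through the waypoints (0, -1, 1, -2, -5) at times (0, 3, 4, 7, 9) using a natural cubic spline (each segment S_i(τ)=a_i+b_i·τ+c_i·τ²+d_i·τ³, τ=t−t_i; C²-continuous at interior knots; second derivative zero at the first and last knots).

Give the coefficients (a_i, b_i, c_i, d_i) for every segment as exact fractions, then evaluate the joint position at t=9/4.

Δ: Δ0=-1/3, Δ1=2, Δ2=-1, Δ3=-3/2
row 1: diag=8, rhs=14; c'=1/8, d'=7/4
row 2: denom=8−1·1/8=63/8; d'=(-18−1·7/4)/(63/8)=-158/63
row 3: denom=10−3·8/21=62/7; d'=(-3−3·-158/63)/(62/7)=95/186
back: M3=95/186
back: M2=-158/63−8/21·95/186=-754/279
back: M1=7/4−1/8·-754/279=1165/558
M: M0=0, M1=1165/558, M2=-754/279, M3=95/186, M4=0
seg 0: a=0, c=M0/2=0, d=(M1−M0)/(6·3)=1165/10044, b=Δ0−h0·(2M0+M1)/6=-1537/1116
seg 1: a=-1, c=M1/2=1165/1116, d=(M2−M1)/(6·1)=-99/124, b=Δ1−h1·(2M1+M2)/6=979/558
seg 2: a=1, c=M2/2=-377/279, d=(M3−M2)/(6·3)=1793/10044, b=Δ2−h2·(2M2+M3)/6=1615/1116
seg 3: a=-2, c=M3/2=95/372, d=(M4−M3)/(6·2)=-95/2232, b=Δ3−h3·(2M3+M4)/6=-1027/558
t_q=9/4 → seg 0, τ=9/4; S=0+-1537/1116·τ+0·τ²+1165/10044·τ³=-14107/7936

  seg 0: a=0 b=-1537/1116 c=0 d=1165/10044
  seg 1: a=-1 b=979/558 c=1165/1116 d=-99/124
  seg 2: a=1 b=1615/1116 c=-377/279 d=1793/10044
  seg 3: a=-2 b=-1027/558 c=95/372 d=-95/2232
S(9/4) = -14107/7936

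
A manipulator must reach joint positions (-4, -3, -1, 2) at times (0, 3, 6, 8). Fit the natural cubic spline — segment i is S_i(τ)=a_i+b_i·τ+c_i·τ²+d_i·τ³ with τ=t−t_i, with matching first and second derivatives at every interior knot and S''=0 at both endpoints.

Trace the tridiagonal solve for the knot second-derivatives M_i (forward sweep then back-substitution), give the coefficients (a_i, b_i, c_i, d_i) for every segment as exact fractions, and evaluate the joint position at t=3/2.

Δ: Δ0=1/3, Δ1=2/3, Δ2=3/2
row 1: diag=12, rhs=2; c'=1/4, d'=1/6
row 2: denom=10−3·1/4=37/4; d'=(5−3·1/6)/(37/4)=18/37
back: M2=18/37
back: M1=1/6−1/4·18/37=5/111
M: M0=0, M1=5/111, M2=18/37, M3=0
seg 0: a=-4, c=M0/2=0, d=(M1−M0)/(6·3)=5/1998, b=Δ0−h0·(2M0+M1)/6=23/74
seg 1: a=-3, c=M1/2=5/222, d=(M2−M1)/(6·3)=49/1998, b=Δ1−h1·(2M1+M2)/6=14/37
seg 2: a=-1, c=M2/2=9/37, d=(M3−M2)/(6·2)=-3/74, b=Δ2−h2·(2M2+M3)/6=87/74
t_q=3/2 → seg 0, τ=3/2; S=-4+23/74·τ+0·τ²+5/1998·τ³=-2087/592

  seg 0: a=-4 b=23/74 c=0 d=5/1998
  seg 1: a=-3 b=14/37 c=5/222 d=49/1998
  seg 2: a=-1 b=87/74 c=9/37 d=-3/74
S(3/2) = -2087/592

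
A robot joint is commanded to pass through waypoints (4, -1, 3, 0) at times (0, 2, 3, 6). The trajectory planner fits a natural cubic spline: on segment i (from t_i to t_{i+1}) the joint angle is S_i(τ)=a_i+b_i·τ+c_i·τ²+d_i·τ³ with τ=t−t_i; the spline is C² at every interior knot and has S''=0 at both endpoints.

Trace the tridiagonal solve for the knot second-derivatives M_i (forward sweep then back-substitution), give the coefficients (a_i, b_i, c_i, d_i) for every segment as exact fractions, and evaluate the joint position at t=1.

  seg 0: a=4 b=-463/94 c=0 d=57/94
  seg 1: a=-1 b=221/94 c=171/47 d=-187/94
  seg 2: a=3 b=172/47 c=-219/94 d=73/282
S(1) = -15/47

Δ: Δ0=-5/2, Δ1=4, Δ2=-1
row 1: diag=6, rhs=39; c'=1/6, d'=13/2
row 2: denom=8−1·1/6=47/6; d'=(-30−1·13/2)/(47/6)=-219/47
back: M2=-219/47
back: M1=13/2−1/6·-219/47=342/47
M: M0=0, M1=342/47, M2=-219/47, M3=0
seg 0: a=4, c=M0/2=0, d=(M1−M0)/(6·2)=57/94, b=Δ0−h0·(2M0+M1)/6=-463/94
seg 1: a=-1, c=M1/2=171/47, d=(M2−M1)/(6·1)=-187/94, b=Δ1−h1·(2M1+M2)/6=221/94
seg 2: a=3, c=M2/2=-219/94, d=(M3−M2)/(6·3)=73/282, b=Δ2−h2·(2M2+M3)/6=172/47
t_q=1 → seg 0, τ=1; S=4+-463/94·τ+0·τ²+57/94·τ³=-15/47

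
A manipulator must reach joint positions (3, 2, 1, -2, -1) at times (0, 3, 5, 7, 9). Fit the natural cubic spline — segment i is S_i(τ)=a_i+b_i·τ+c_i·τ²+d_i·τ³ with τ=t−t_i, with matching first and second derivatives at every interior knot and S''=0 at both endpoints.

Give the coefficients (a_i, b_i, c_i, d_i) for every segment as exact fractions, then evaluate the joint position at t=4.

Δ: Δ0=-1/3, Δ1=-1/2, Δ2=-3/2, Δ3=1/2
row 1: diag=10, rhs=-1; c'=1/5, d'=-1/10
row 2: denom=8−2·1/5=38/5; d'=(-6−2·-1/10)/(38/5)=-29/38
row 3: denom=8−2·5/19=142/19; d'=(12−2·-29/38)/(142/19)=257/142
back: M3=257/142
back: M2=-29/38−5/19·257/142=-88/71
back: M1=-1/10−1/5·-88/71=21/142
M: M0=0, M1=21/142, M2=-88/71, M3=257/142, M4=0
seg 0: a=3, c=M0/2=0, d=(M1−M0)/(6·3)=7/852, b=Δ0−h0·(2M0+M1)/6=-347/852
seg 1: a=2, c=M1/2=21/284, d=(M2−M1)/(6·2)=-197/1704, b=Δ1−h1·(2M1+M2)/6=-79/426
seg 2: a=1, c=M2/2=-44/71, d=(M3−M2)/(6·2)=433/1704, b=Δ2−h2·(2M2+M3)/6=-272/213
seg 3: a=-2, c=M3/2=257/284, d=(M4−M3)/(6·2)=-257/1704, b=Δ3−h3·(2M3+M4)/6=-301/426
t_q=4 → seg 1, τ=1; S=2+-79/426·τ+21/284·τ²+-197/1704·τ³=1007/568

  seg 0: a=3 b=-347/852 c=0 d=7/852
  seg 1: a=2 b=-79/426 c=21/284 d=-197/1704
  seg 2: a=1 b=-272/213 c=-44/71 d=433/1704
  seg 3: a=-2 b=-301/426 c=257/284 d=-257/1704
S(4) = 1007/568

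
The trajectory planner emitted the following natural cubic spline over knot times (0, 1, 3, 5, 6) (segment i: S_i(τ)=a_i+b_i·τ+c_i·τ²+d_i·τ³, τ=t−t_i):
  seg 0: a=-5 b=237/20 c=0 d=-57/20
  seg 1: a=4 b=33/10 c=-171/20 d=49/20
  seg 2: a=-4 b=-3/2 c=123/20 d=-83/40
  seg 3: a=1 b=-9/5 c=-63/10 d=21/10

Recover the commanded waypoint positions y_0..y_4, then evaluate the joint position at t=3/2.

y_0=-5 y_1=4 y_2=-4 y_3=1 y_4=-5
S(3/2) = 611/160

y_0 = S_0(0) = a_0 = -5
y_1 = S_1(0) = a_1 = 4
y_2 = S_2(0) = a_2 = -4
y_3 = S_3(0) = a_3 = 1
y_4 = S_3(1) = -5
t_q=3/2 is in segment 1 (τ=1/2); S_1(τ)=611/160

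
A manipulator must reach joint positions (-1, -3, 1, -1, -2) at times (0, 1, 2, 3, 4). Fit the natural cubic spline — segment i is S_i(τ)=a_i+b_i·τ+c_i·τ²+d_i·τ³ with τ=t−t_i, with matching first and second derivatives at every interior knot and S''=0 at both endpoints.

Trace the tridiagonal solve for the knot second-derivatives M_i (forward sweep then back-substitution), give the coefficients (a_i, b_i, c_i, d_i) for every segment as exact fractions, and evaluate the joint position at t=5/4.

  seg 0: a=-1 b=-227/56 c=0 d=115/56
  seg 1: a=-3 b=59/28 c=345/56 d=-239/56
  seg 2: a=1 b=13/8 c=-93/14 d=169/56
  seg 3: a=-1 b=-73/28 c=135/56 d=-45/56
S(5/4) = -7723/3584

Δ: Δ0=-2, Δ1=4, Δ2=-2, Δ3=-1
row 1: diag=4, rhs=36; c'=1/4, d'=9
row 2: denom=4−1·1/4=15/4; d'=(-36−1·9)/(15/4)=-12
row 3: denom=4−1·4/15=56/15; d'=(6−1·-12)/(56/15)=135/28
back: M3=135/28
back: M2=-12−4/15·135/28=-93/7
back: M1=9−1/4·-93/7=345/28
M: M0=0, M1=345/28, M2=-93/7, M3=135/28, M4=0
seg 0: a=-1, c=M0/2=0, d=(M1−M0)/(6·1)=115/56, b=Δ0−h0·(2M0+M1)/6=-227/56
seg 1: a=-3, c=M1/2=345/56, d=(M2−M1)/(6·1)=-239/56, b=Δ1−h1·(2M1+M2)/6=59/28
seg 2: a=1, c=M2/2=-93/14, d=(M3−M2)/(6·1)=169/56, b=Δ2−h2·(2M2+M3)/6=13/8
seg 3: a=-1, c=M3/2=135/56, d=(M4−M3)/(6·1)=-45/56, b=Δ3−h3·(2M3+M4)/6=-73/28
t_q=5/4 → seg 1, τ=1/4; S=-3+59/28·τ+345/56·τ²+-239/56·τ³=-7723/3584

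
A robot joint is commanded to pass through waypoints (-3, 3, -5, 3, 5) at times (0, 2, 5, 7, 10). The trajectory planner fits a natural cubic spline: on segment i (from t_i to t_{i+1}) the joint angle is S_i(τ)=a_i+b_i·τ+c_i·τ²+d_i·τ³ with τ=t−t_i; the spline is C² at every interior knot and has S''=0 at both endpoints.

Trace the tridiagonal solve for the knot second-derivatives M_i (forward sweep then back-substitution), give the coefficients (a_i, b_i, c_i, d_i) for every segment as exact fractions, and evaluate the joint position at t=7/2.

  seg 0: a=-3 b=2069/435 c=0 d=-191/435
  seg 1: a=3 b=-223/435 c=-382/145 d=2501/3915
  seg 2: a=-5 b=404/435 c=271/87 d=-229/290
  seg 3: a=3 b=1702/435 c=-706/435 d=706/3915
S(7/2) = -1787/1160

Δ: Δ0=3, Δ1=-8/3, Δ2=4, Δ3=2/3
row 1: diag=10, rhs=-34; c'=3/10, d'=-17/5
row 2: denom=10−3·3/10=91/10; d'=(40−3·-17/5)/(91/10)=502/91
row 3: denom=10−2·20/91=870/91; d'=(-20−2·502/91)/(870/91)=-1412/435
back: M3=-1412/435
back: M2=502/91−20/91·-1412/435=542/87
back: M1=-17/5−3/10·542/87=-764/145
M: M0=0, M1=-764/145, M2=542/87, M3=-1412/435, M4=0
seg 0: a=-3, c=M0/2=0, d=(M1−M0)/(6·2)=-191/435, b=Δ0−h0·(2M0+M1)/6=2069/435
seg 1: a=3, c=M1/2=-382/145, d=(M2−M1)/(6·3)=2501/3915, b=Δ1−h1·(2M1+M2)/6=-223/435
seg 2: a=-5, c=M2/2=271/87, d=(M3−M2)/(6·2)=-229/290, b=Δ2−h2·(2M2+M3)/6=404/435
seg 3: a=3, c=M3/2=-706/435, d=(M4−M3)/(6·3)=706/3915, b=Δ3−h3·(2M3+M4)/6=1702/435
t_q=7/2 → seg 1, τ=3/2; S=3+-223/435·τ+-382/145·τ²+2501/3915·τ³=-1787/1160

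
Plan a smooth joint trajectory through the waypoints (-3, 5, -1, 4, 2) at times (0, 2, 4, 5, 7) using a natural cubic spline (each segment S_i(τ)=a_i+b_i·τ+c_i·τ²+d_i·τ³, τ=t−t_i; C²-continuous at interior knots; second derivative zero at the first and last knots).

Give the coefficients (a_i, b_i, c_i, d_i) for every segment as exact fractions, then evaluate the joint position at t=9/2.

Δ: Δ0=4, Δ1=-3, Δ2=5, Δ3=-1
row 1: diag=8, rhs=-42; c'=1/4, d'=-21/4
row 2: denom=6−2·1/4=11/2; d'=(48−2·-21/4)/(11/2)=117/11
row 3: denom=6−1·2/11=64/11; d'=(-36−1·117/11)/(64/11)=-513/64
back: M3=-513/64
back: M2=117/11−2/11·-513/64=387/32
back: M1=-21/4−1/4·387/32=-1059/128
M: M0=0, M1=-1059/128, M2=387/32, M3=-513/64, M4=0
seg 0: a=-3, c=M0/2=0, d=(M1−M0)/(6·2)=-353/512, b=Δ0−h0·(2M0+M1)/6=865/128
seg 1: a=5, c=M1/2=-1059/256, d=(M2−M1)/(6·2)=869/512, b=Δ1−h1·(2M1+M2)/6=-97/64
seg 2: a=-1, c=M2/2=387/64, d=(M3−M2)/(6·1)=-429/128, b=Δ2−h2·(2M2+M3)/6=295/128
seg 3: a=4, c=M3/2=-513/128, d=(M4−M3)/(6·2)=171/256, b=Δ3−h3·(2M3+M4)/6=139/32
t_q=9/2 → seg 2, τ=1/2; S=-1+295/128·τ+387/64·τ²+-429/128·τ³=1275/1024

  seg 0: a=-3 b=865/128 c=0 d=-353/512
  seg 1: a=5 b=-97/64 c=-1059/256 d=869/512
  seg 2: a=-1 b=295/128 c=387/64 d=-429/128
  seg 3: a=4 b=139/32 c=-513/128 d=171/256
S(9/2) = 1275/1024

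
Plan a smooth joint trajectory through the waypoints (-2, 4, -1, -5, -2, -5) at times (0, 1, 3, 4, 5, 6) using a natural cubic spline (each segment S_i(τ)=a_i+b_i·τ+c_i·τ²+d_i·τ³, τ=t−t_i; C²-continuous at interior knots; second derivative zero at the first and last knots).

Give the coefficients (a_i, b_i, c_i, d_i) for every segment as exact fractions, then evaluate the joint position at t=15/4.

Δ: Δ0=6, Δ1=-5/2, Δ2=-4, Δ3=3, Δ4=-3
row 1: diag=6, rhs=-51; c'=1/3, d'=-17/2
row 2: denom=6−2·1/3=16/3; d'=(-9−2·-17/2)/(16/3)=3/2
row 3: denom=4−1·3/16=61/16; d'=(42−1·3/2)/(61/16)=648/61
row 4: denom=4−1·16/61=228/61; d'=(-36−1·648/61)/(228/61)=-237/19
back: M4=-237/19
back: M3=648/61−16/61·-237/19=264/19
back: M2=3/2−3/16·264/19=-21/19
back: M1=-17/2−1/3·-21/19=-309/38
M: M0=0, M1=-309/38, M2=-21/19, M3=264/19, M4=-237/19, M5=0
seg 0: a=-2, c=M0/2=0, d=(M1−M0)/(6·1)=-103/76, b=Δ0−h0·(2M0+M1)/6=559/76
seg 1: a=4, c=M1/2=-309/76, d=(M2−M1)/(6·2)=89/152, b=Δ1−h1·(2M1+M2)/6=125/38
seg 2: a=-1, c=M2/2=-21/38, d=(M3−M2)/(6·1)=5/2, b=Δ2−h2·(2M2+M3)/6=-113/19
seg 3: a=-5, c=M3/2=132/19, d=(M4−M3)/(6·1)=-167/38, b=Δ3−h3·(2M3+M4)/6=17/38
seg 4: a=-2, c=M4/2=-237/38, d=(M5−M4)/(6·1)=79/38, b=Δ4−h4·(2M4+M5)/6=22/19
t_q=15/4 → seg 2, τ=3/4; S=-1+-113/19·τ+-21/38·τ²+5/2·τ³=-11471/2432

  seg 0: a=-2 b=559/76 c=0 d=-103/76
  seg 1: a=4 b=125/38 c=-309/76 d=89/152
  seg 2: a=-1 b=-113/19 c=-21/38 d=5/2
  seg 3: a=-5 b=17/38 c=132/19 d=-167/38
  seg 4: a=-2 b=22/19 c=-237/38 d=79/38
S(15/4) = -11471/2432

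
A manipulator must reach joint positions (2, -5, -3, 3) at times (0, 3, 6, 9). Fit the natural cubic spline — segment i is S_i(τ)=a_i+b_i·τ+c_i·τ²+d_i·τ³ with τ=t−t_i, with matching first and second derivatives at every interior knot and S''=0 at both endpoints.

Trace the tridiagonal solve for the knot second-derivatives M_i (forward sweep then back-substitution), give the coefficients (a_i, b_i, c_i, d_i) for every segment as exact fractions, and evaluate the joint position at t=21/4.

  seg 0: a=2 b=-137/45 c=0 d=32/405
  seg 1: a=-5 b=-41/45 c=32/45 d=-5/81
  seg 2: a=-3 b=76/45 c=7/45 d=-7/405
S(21/4) = -1329/320

Δ: Δ0=-7/3, Δ1=2/3, Δ2=2
row 1: diag=12, rhs=18; c'=1/4, d'=3/2
row 2: denom=12−3·1/4=45/4; d'=(8−3·3/2)/(45/4)=14/45
back: M2=14/45
back: M1=3/2−1/4·14/45=64/45
M: M0=0, M1=64/45, M2=14/45, M3=0
seg 0: a=2, c=M0/2=0, d=(M1−M0)/(6·3)=32/405, b=Δ0−h0·(2M0+M1)/6=-137/45
seg 1: a=-5, c=M1/2=32/45, d=(M2−M1)/(6·3)=-5/81, b=Δ1−h1·(2M1+M2)/6=-41/45
seg 2: a=-3, c=M2/2=7/45, d=(M3−M2)/(6·3)=-7/405, b=Δ2−h2·(2M2+M3)/6=76/45
t_q=21/4 → seg 1, τ=9/4; S=-5+-41/45·τ+32/45·τ²+-5/81·τ³=-1329/320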